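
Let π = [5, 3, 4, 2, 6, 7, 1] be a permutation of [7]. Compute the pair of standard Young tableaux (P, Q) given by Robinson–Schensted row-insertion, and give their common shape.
P = [1, 4, 6, 7] / [2] / [3] / [5];  Q = [1, 3, 5, 6] / [2] / [4] / [7];  common shape = (4, 1, 1, 1)

Row-insert the values π_1, π_2, … into P one at a time, bumping the leftmost entry strictly greater than the inserted value down to the next row. The recording tableau Q records, in position (i, j), the step at which that cell was added to P.
  Insert 5 (step 1): P = [5];  Q = [1]
  Insert 3 (step 2): P = [3] / [5];  Q = [1] / [2]
  Insert 4 (step 3): P = [3, 4] / [5];  Q = [1, 3] / [2]
  Insert 2 (step 4): P = [2, 4] / [3] / [5];  Q = [1, 3] / [2] / [4]
  Insert 6 (step 5): P = [2, 4, 6] / [3] / [5];  Q = [1, 3, 5] / [2] / [4]
  Insert 7 (step 6): P = [2, 4, 6, 7] / [3] / [5];  Q = [1, 3, 5, 6] / [2] / [4]
  Insert 1 (step 7): P = [1, 4, 6, 7] / [2] / [3] / [5];  Q = [1, 3, 5, 6] / [2] / [4] / [7]
Final shape: (4, 1, 1, 1).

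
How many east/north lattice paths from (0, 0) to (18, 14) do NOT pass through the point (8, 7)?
Number of paths = 346287720

Total paths from (0, 0) to (18, 14): C(32, 18) = 471435600. Paths through (8, 7): (paths (0, 0) → (8, 7)) × (paths (8, 7) → (18, 14)) = C(15, 8) · C(17, 10) = 6435 · 19448 = 125147880. Avoidance count = 471435600 − 125147880 = 346287720.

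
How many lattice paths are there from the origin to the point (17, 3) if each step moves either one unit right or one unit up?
Number of paths = 1140

A monotone lattice path from (0, 0) to (17, 3) consists of 17 east steps and 3 north steps in some order, so it is determined by which 17 of the 20 steps are east. The count is C(20, 17) = 1140.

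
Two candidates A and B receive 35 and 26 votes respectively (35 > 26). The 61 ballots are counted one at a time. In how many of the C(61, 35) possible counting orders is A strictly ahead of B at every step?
Strict-lead orderings = 17970728529575178

Total orderings of the 61 votes with 35 for A: C(61, 35) = 121801604478231762. By the Bertrand ballot formula (Cycle Lemma / reflection principle), the number of orderings in which A is strictly ahead of B throughout is (p − q)/(p + q) · C(p + q, p) = (35 − 26)/(35 + 26) · 121801604478231762 = 17970728529575178.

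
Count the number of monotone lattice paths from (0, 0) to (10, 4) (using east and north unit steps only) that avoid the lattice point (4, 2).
Number of paths = 581

Total paths from (0, 0) to (10, 4): C(14, 10) = 1001. Paths through (4, 2): (paths (0, 0) → (4, 2)) × (paths (4, 2) → (10, 4)) = C(6, 4) · C(8, 6) = 15 · 28 = 420. Avoidance count = 1001 − 420 = 581.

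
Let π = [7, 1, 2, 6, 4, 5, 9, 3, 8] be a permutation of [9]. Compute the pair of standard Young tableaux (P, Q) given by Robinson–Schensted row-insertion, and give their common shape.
P = [1, 2, 3, 5, 8] / [4, 9] / [6] / [7];  Q = [1, 3, 4, 6, 7] / [2, 9] / [5] / [8];  common shape = (5, 2, 1, 1)

Row-insert the values π_1, π_2, … into P one at a time, bumping the leftmost entry strictly greater than the inserted value down to the next row. The recording tableau Q records, in position (i, j), the step at which that cell was added to P.
  Insert 7 (step 1): P = [7];  Q = [1]
  Insert 1 (step 2): P = [1] / [7];  Q = [1] / [2]
  Insert 2 (step 3): P = [1, 2] / [7];  Q = [1, 3] / [2]
  Insert 6 (step 4): P = [1, 2, 6] / [7];  Q = [1, 3, 4] / [2]
  Insert 4 (step 5): P = [1, 2, 4] / [6] / [7];  Q = [1, 3, 4] / [2] / [5]
  Insert 5 (step 6): P = [1, 2, 4, 5] / [6] / [7];  Q = [1, 3, 4, 6] / [2] / [5]
  Insert 9 (step 7): P = [1, 2, 4, 5, 9] / [6] / [7];  Q = [1, 3, 4, 6, 7] / [2] / [5]
  Insert 3 (step 8): P = [1, 2, 3, 5, 9] / [4] / [6] / [7];  Q = [1, 3, 4, 6, 7] / [2] / [5] / [8]
  Insert 8 (step 9): P = [1, 2, 3, 5, 8] / [4, 9] / [6] / [7];  Q = [1, 3, 4, 6, 7] / [2, 9] / [5] / [8]
Final shape: (5, 2, 1, 1).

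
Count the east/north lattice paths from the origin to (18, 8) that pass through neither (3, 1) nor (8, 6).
Number of paths = 748429

Inclusion–exclusion. Total paths: C(26, 18) = 1562275. Through P₁: C(4, 3)·C(22, 15) = 682176. Through P₂: C(14, 8)·C(12, 10) = 198198. Since P₁ is strictly southwest of P₂, a monotone path through both must visit P₁ then P₂; paths through both = C(4, 3)·C(10, 5)·C(12, 10) = 66528. Avoid both = 1562275 − 682176 − 198198 + 66528 = 748429.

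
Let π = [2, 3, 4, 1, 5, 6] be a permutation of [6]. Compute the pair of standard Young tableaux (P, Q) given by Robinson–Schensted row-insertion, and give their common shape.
P = [1, 3, 4, 5, 6] / [2];  Q = [1, 2, 3, 5, 6] / [4];  common shape = (5, 1)

Row-insert the values π_1, π_2, … into P one at a time, bumping the leftmost entry strictly greater than the inserted value down to the next row. The recording tableau Q records, in position (i, j), the step at which that cell was added to P.
  Insert 2 (step 1): P = [2];  Q = [1]
  Insert 3 (step 2): P = [2, 3];  Q = [1, 2]
  Insert 4 (step 3): P = [2, 3, 4];  Q = [1, 2, 3]
  Insert 1 (step 4): P = [1, 3, 4] / [2];  Q = [1, 2, 3] / [4]
  Insert 5 (step 5): P = [1, 3, 4, 5] / [2];  Q = [1, 2, 3, 5] / [4]
  Insert 6 (step 6): P = [1, 3, 4, 5, 6] / [2];  Q = [1, 2, 3, 5, 6] / [4]
Final shape: (5, 1).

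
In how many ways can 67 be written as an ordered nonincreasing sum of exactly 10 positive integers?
p(67, 10 parts) = 141136

Partitions of n into exactly k parts are in bijection with partitions of n − k into at most k parts (subtract 1 from each part). So p(67, exactly 10) = p(57, parts ≤ 10). Computing via the recurrence p(m, j) = p(m, j−1) + p(m−j, j) gives 141136.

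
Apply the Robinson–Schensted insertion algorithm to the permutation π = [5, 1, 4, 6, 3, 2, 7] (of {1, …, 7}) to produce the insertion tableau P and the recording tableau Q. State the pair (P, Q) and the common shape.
P = [1, 2, 6, 7] / [3] / [4] / [5];  Q = [1, 3, 4, 7] / [2] / [5] / [6];  common shape = (4, 1, 1, 1)

Row-insert the values π_1, π_2, … into P one at a time, bumping the leftmost entry strictly greater than the inserted value down to the next row. The recording tableau Q records, in position (i, j), the step at which that cell was added to P.
  Insert 5 (step 1): P = [5];  Q = [1]
  Insert 1 (step 2): P = [1] / [5];  Q = [1] / [2]
  Insert 4 (step 3): P = [1, 4] / [5];  Q = [1, 3] / [2]
  Insert 6 (step 4): P = [1, 4, 6] / [5];  Q = [1, 3, 4] / [2]
  Insert 3 (step 5): P = [1, 3, 6] / [4] / [5];  Q = [1, 3, 4] / [2] / [5]
  Insert 2 (step 6): P = [1, 2, 6] / [3] / [4] / [5];  Q = [1, 3, 4] / [2] / [5] / [6]
  Insert 7 (step 7): P = [1, 2, 6, 7] / [3] / [4] / [5];  Q = [1, 3, 4, 7] / [2] / [5] / [6]
Final shape: (4, 1, 1, 1).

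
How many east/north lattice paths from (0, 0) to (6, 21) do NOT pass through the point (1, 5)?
Number of paths = 173916

Total paths from (0, 0) to (6, 21): C(27, 6) = 296010. Paths through (1, 5): (paths (0, 0) → (1, 5)) × (paths (1, 5) → (6, 21)) = C(6, 1) · C(21, 5) = 6 · 20349 = 122094. Avoidance count = 296010 − 122094 = 173916.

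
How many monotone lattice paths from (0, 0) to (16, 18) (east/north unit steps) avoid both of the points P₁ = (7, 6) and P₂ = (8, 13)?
Number of paths = 1455353856

Inclusion–exclusion. Total paths: C(34, 16) = 2203961430. Through P₁: C(13, 7)·C(21, 9) = 504383880. Through P₂: C(21, 8)·C(13, 8) = 261891630. Since P₁ is strictly southwest of P₂, a monotone path through both must visit P₁ then P₂; paths through both = C(13, 7)·C(8, 1)·C(13, 8) = 17667936. Avoid both = 2203961430 − 504383880 − 261891630 + 17667936 = 1455353856.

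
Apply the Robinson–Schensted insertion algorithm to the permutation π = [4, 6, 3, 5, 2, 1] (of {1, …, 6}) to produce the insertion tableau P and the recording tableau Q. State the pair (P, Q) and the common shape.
P = [1, 5] / [2, 6] / [3] / [4];  Q = [1, 2] / [3, 4] / [5] / [6];  common shape = (2, 2, 1, 1)

Row-insert the values π_1, π_2, … into P one at a time, bumping the leftmost entry strictly greater than the inserted value down to the next row. The recording tableau Q records, in position (i, j), the step at which that cell was added to P.
  Insert 4 (step 1): P = [4];  Q = [1]
  Insert 6 (step 2): P = [4, 6];  Q = [1, 2]
  Insert 3 (step 3): P = [3, 6] / [4];  Q = [1, 2] / [3]
  Insert 5 (step 4): P = [3, 5] / [4, 6];  Q = [1, 2] / [3, 4]
  Insert 2 (step 5): P = [2, 5] / [3, 6] / [4];  Q = [1, 2] / [3, 4] / [5]
  Insert 1 (step 6): P = [1, 5] / [2, 6] / [3] / [4];  Q = [1, 2] / [3, 4] / [5] / [6]
Final shape: (2, 2, 1, 1).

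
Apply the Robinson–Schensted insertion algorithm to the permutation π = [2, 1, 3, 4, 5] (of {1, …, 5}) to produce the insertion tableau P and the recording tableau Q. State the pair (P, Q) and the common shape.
P = [1, 3, 4, 5] / [2];  Q = [1, 3, 4, 5] / [2];  common shape = (4, 1)

Row-insert the values π_1, π_2, … into P one at a time, bumping the leftmost entry strictly greater than the inserted value down to the next row. The recording tableau Q records, in position (i, j), the step at which that cell was added to P.
  Insert 2 (step 1): P = [2];  Q = [1]
  Insert 1 (step 2): P = [1] / [2];  Q = [1] / [2]
  Insert 3 (step 3): P = [1, 3] / [2];  Q = [1, 3] / [2]
  Insert 4 (step 4): P = [1, 3, 4] / [2];  Q = [1, 3, 4] / [2]
  Insert 5 (step 5): P = [1, 3, 4, 5] / [2];  Q = [1, 3, 4, 5] / [2]
Final shape: (4, 1).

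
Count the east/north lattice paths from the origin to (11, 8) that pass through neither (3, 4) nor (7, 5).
Number of paths = 36662

Inclusion–exclusion. Total paths: C(19, 11) = 75582. Through P₁: C(7, 3)·C(12, 8) = 17325. Through P₂: C(12, 7)·C(7, 4) = 27720. Since P₁ is strictly southwest of P₂, a monotone path through both must visit P₁ then P₂; paths through both = C(7, 3)·C(5, 4)·C(7, 4) = 6125. Avoid both = 75582 − 17325 − 27720 + 6125 = 36662.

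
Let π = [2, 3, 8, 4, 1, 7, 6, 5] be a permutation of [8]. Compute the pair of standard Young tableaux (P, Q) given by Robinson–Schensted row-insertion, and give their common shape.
P = [1, 3, 4, 5] / [2, 6] / [7] / [8];  Q = [1, 2, 3, 6] / [4, 7] / [5] / [8];  common shape = (4, 2, 1, 1)

Row-insert the values π_1, π_2, … into P one at a time, bumping the leftmost entry strictly greater than the inserted value down to the next row. The recording tableau Q records, in position (i, j), the step at which that cell was added to P.
  Insert 2 (step 1): P = [2];  Q = [1]
  Insert 3 (step 2): P = [2, 3];  Q = [1, 2]
  Insert 8 (step 3): P = [2, 3, 8];  Q = [1, 2, 3]
  Insert 4 (step 4): P = [2, 3, 4] / [8];  Q = [1, 2, 3] / [4]
  Insert 1 (step 5): P = [1, 3, 4] / [2] / [8];  Q = [1, 2, 3] / [4] / [5]
  Insert 7 (step 6): P = [1, 3, 4, 7] / [2] / [8];  Q = [1, 2, 3, 6] / [4] / [5]
  Insert 6 (step 7): P = [1, 3, 4, 6] / [2, 7] / [8];  Q = [1, 2, 3, 6] / [4, 7] / [5]
  Insert 5 (step 8): P = [1, 3, 4, 5] / [2, 6] / [7] / [8];  Q = [1, 2, 3, 6] / [4, 7] / [5] / [8]
Final shape: (4, 2, 1, 1).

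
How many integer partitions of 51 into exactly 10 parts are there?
p(51, 10 parts) = 19466

Partitions of n into exactly k parts are in bijection with partitions of n − k into at most k parts (subtract 1 from each part). So p(51, exactly 10) = p(41, parts ≤ 10). Computing via the recurrence p(m, j) = p(m, j−1) + p(m−j, j) gives 19466.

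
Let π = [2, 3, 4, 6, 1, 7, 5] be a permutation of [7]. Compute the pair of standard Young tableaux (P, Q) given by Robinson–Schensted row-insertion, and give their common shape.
P = [1, 3, 4, 5, 7] / [2, 6];  Q = [1, 2, 3, 4, 6] / [5, 7];  common shape = (5, 2)

Row-insert the values π_1, π_2, … into P one at a time, bumping the leftmost entry strictly greater than the inserted value down to the next row. The recording tableau Q records, in position (i, j), the step at which that cell was added to P.
  Insert 2 (step 1): P = [2];  Q = [1]
  Insert 3 (step 2): P = [2, 3];  Q = [1, 2]
  Insert 4 (step 3): P = [2, 3, 4];  Q = [1, 2, 3]
  Insert 6 (step 4): P = [2, 3, 4, 6];  Q = [1, 2, 3, 4]
  Insert 1 (step 5): P = [1, 3, 4, 6] / [2];  Q = [1, 2, 3, 4] / [5]
  Insert 7 (step 6): P = [1, 3, 4, 6, 7] / [2];  Q = [1, 2, 3, 4, 6] / [5]
  Insert 5 (step 7): P = [1, 3, 4, 5, 7] / [2, 6];  Q = [1, 2, 3, 4, 6] / [5, 7]
Final shape: (5, 2).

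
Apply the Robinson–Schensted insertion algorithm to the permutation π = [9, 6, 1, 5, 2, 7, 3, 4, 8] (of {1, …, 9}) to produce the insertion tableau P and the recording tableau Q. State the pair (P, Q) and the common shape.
P = [1, 2, 3, 4, 8] / [5, 7] / [6] / [9];  Q = [1, 4, 6, 8, 9] / [2, 7] / [3] / [5];  common shape = (5, 2, 1, 1)

Row-insert the values π_1, π_2, … into P one at a time, bumping the leftmost entry strictly greater than the inserted value down to the next row. The recording tableau Q records, in position (i, j), the step at which that cell was added to P.
  Insert 9 (step 1): P = [9];  Q = [1]
  Insert 6 (step 2): P = [6] / [9];  Q = [1] / [2]
  Insert 1 (step 3): P = [1] / [6] / [9];  Q = [1] / [2] / [3]
  Insert 5 (step 4): P = [1, 5] / [6] / [9];  Q = [1, 4] / [2] / [3]
  Insert 2 (step 5): P = [1, 2] / [5] / [6] / [9];  Q = [1, 4] / [2] / [3] / [5]
  Insert 7 (step 6): P = [1, 2, 7] / [5] / [6] / [9];  Q = [1, 4, 6] / [2] / [3] / [5]
  Insert 3 (step 7): P = [1, 2, 3] / [5, 7] / [6] / [9];  Q = [1, 4, 6] / [2, 7] / [3] / [5]
  Insert 4 (step 8): P = [1, 2, 3, 4] / [5, 7] / [6] / [9];  Q = [1, 4, 6, 8] / [2, 7] / [3] / [5]
  Insert 8 (step 9): P = [1, 2, 3, 4, 8] / [5, 7] / [6] / [9];  Q = [1, 4, 6, 8, 9] / [2, 7] / [3] / [5]
Final shape: (5, 2, 1, 1).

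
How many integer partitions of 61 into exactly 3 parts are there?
p(61, 3 parts) = 310

Partitions of n into exactly k parts are in bijection with partitions of n − k into at most k parts (subtract 1 from each part). So p(61, exactly 3) = p(58, parts ≤ 3). Computing via the recurrence p(m, j) = p(m, j−1) + p(m−j, j) gives 310.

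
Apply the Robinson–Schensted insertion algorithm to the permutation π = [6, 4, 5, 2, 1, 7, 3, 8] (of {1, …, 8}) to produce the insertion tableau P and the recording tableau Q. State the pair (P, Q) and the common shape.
P = [1, 3, 7, 8] / [2, 5] / [4] / [6];  Q = [1, 3, 6, 8] / [2, 7] / [4] / [5];  common shape = (4, 2, 1, 1)

Row-insert the values π_1, π_2, … into P one at a time, bumping the leftmost entry strictly greater than the inserted value down to the next row. The recording tableau Q records, in position (i, j), the step at which that cell was added to P.
  Insert 6 (step 1): P = [6];  Q = [1]
  Insert 4 (step 2): P = [4] / [6];  Q = [1] / [2]
  Insert 5 (step 3): P = [4, 5] / [6];  Q = [1, 3] / [2]
  Insert 2 (step 4): P = [2, 5] / [4] / [6];  Q = [1, 3] / [2] / [4]
  Insert 1 (step 5): P = [1, 5] / [2] / [4] / [6];  Q = [1, 3] / [2] / [4] / [5]
  Insert 7 (step 6): P = [1, 5, 7] / [2] / [4] / [6];  Q = [1, 3, 6] / [2] / [4] / [5]
  Insert 3 (step 7): P = [1, 3, 7] / [2, 5] / [4] / [6];  Q = [1, 3, 6] / [2, 7] / [4] / [5]
  Insert 8 (step 8): P = [1, 3, 7, 8] / [2, 5] / [4] / [6];  Q = [1, 3, 6, 8] / [2, 7] / [4] / [5]
Final shape: (4, 2, 1, 1).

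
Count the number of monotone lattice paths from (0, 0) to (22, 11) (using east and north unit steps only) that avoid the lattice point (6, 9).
Number of paths = 192770955

Total paths from (0, 0) to (22, 11): C(33, 22) = 193536720. Paths through (6, 9): (paths (0, 0) → (6, 9)) × (paths (6, 9) → (22, 11)) = C(15, 6) · C(18, 16) = 5005 · 153 = 765765. Avoidance count = 193536720 − 765765 = 192770955.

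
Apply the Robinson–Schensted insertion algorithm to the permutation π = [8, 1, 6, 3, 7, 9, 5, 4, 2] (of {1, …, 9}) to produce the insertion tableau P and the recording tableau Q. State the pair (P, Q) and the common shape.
P = [1, 2, 4, 9] / [3, 7] / [5] / [6] / [8];  Q = [1, 3, 5, 6] / [2, 7] / [4] / [8] / [9];  common shape = (4, 2, 1, 1, 1)

Row-insert the values π_1, π_2, … into P one at a time, bumping the leftmost entry strictly greater than the inserted value down to the next row. The recording tableau Q records, in position (i, j), the step at which that cell was added to P.
  Insert 8 (step 1): P = [8];  Q = [1]
  Insert 1 (step 2): P = [1] / [8];  Q = [1] / [2]
  Insert 6 (step 3): P = [1, 6] / [8];  Q = [1, 3] / [2]
  Insert 3 (step 4): P = [1, 3] / [6] / [8];  Q = [1, 3] / [2] / [4]
  Insert 7 (step 5): P = [1, 3, 7] / [6] / [8];  Q = [1, 3, 5] / [2] / [4]
  Insert 9 (step 6): P = [1, 3, 7, 9] / [6] / [8];  Q = [1, 3, 5, 6] / [2] / [4]
  Insert 5 (step 7): P = [1, 3, 5, 9] / [6, 7] / [8];  Q = [1, 3, 5, 6] / [2, 7] / [4]
  Insert 4 (step 8): P = [1, 3, 4, 9] / [5, 7] / [6] / [8];  Q = [1, 3, 5, 6] / [2, 7] / [4] / [8]
  Insert 2 (step 9): P = [1, 2, 4, 9] / [3, 7] / [5] / [6] / [8];  Q = [1, 3, 5, 6] / [2, 7] / [4] / [8] / [9]
Final shape: (4, 2, 1, 1, 1).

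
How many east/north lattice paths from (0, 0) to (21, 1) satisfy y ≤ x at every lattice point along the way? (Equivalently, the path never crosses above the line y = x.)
Number of paths = 21

By the reflection principle (André's argument), the number of monotone paths to (21, 1) with n ≤ m that never go above y = x is C(22, 21) − C(22, 22) = 22 − 1 = 21.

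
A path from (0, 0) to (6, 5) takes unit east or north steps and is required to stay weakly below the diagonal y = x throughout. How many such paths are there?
Number of paths = 132

By the reflection principle (André's argument), the number of monotone paths to (6, 5) with n ≤ m that never go above y = x is C(11, 6) − C(11, 7) = 462 − 330 = 132.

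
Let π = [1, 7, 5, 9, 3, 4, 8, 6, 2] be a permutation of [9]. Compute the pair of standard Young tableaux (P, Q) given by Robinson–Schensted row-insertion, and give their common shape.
P = [1, 2, 4, 6] / [3, 8] / [5, 9] / [7];  Q = [1, 2, 4, 7] / [3, 6] / [5, 8] / [9];  common shape = (4, 2, 2, 1)

Row-insert the values π_1, π_2, … into P one at a time, bumping the leftmost entry strictly greater than the inserted value down to the next row. The recording tableau Q records, in position (i, j), the step at which that cell was added to P.
  Insert 1 (step 1): P = [1];  Q = [1]
  Insert 7 (step 2): P = [1, 7];  Q = [1, 2]
  Insert 5 (step 3): P = [1, 5] / [7];  Q = [1, 2] / [3]
  Insert 9 (step 4): P = [1, 5, 9] / [7];  Q = [1, 2, 4] / [3]
  Insert 3 (step 5): P = [1, 3, 9] / [5] / [7];  Q = [1, 2, 4] / [3] / [5]
  Insert 4 (step 6): P = [1, 3, 4] / [5, 9] / [7];  Q = [1, 2, 4] / [3, 6] / [5]
  Insert 8 (step 7): P = [1, 3, 4, 8] / [5, 9] / [7];  Q = [1, 2, 4, 7] / [3, 6] / [5]
  Insert 6 (step 8): P = [1, 3, 4, 6] / [5, 8] / [7, 9];  Q = [1, 2, 4, 7] / [3, 6] / [5, 8]
  Insert 2 (step 9): P = [1, 2, 4, 6] / [3, 8] / [5, 9] / [7];  Q = [1, 2, 4, 7] / [3, 6] / [5, 8] / [9]
Final shape: (4, 2, 2, 1).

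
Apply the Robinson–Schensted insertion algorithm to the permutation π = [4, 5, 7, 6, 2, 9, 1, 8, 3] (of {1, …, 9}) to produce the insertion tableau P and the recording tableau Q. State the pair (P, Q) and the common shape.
P = [1, 3, 6, 8] / [2, 5] / [4, 9] / [7];  Q = [1, 2, 3, 6] / [4, 8] / [5, 9] / [7];  common shape = (4, 2, 2, 1)

Row-insert the values π_1, π_2, … into P one at a time, bumping the leftmost entry strictly greater than the inserted value down to the next row. The recording tableau Q records, in position (i, j), the step at which that cell was added to P.
  Insert 4 (step 1): P = [4];  Q = [1]
  Insert 5 (step 2): P = [4, 5];  Q = [1, 2]
  Insert 7 (step 3): P = [4, 5, 7];  Q = [1, 2, 3]
  Insert 6 (step 4): P = [4, 5, 6] / [7];  Q = [1, 2, 3] / [4]
  Insert 2 (step 5): P = [2, 5, 6] / [4] / [7];  Q = [1, 2, 3] / [4] / [5]
  Insert 9 (step 6): P = [2, 5, 6, 9] / [4] / [7];  Q = [1, 2, 3, 6] / [4] / [5]
  Insert 1 (step 7): P = [1, 5, 6, 9] / [2] / [4] / [7];  Q = [1, 2, 3, 6] / [4] / [5] / [7]
  Insert 8 (step 8): P = [1, 5, 6, 8] / [2, 9] / [4] / [7];  Q = [1, 2, 3, 6] / [4, 8] / [5] / [7]
  Insert 3 (step 9): P = [1, 3, 6, 8] / [2, 5] / [4, 9] / [7];  Q = [1, 2, 3, 6] / [4, 8] / [5, 9] / [7]
Final shape: (4, 2, 2, 1).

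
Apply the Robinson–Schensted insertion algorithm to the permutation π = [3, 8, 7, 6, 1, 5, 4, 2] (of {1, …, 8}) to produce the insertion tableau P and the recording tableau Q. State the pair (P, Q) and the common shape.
P = [1, 2] / [3, 4] / [5] / [6] / [7] / [8];  Q = [1, 2] / [3, 6] / [4] / [5] / [7] / [8];  common shape = (2, 2, 1, 1, 1, 1)

Row-insert the values π_1, π_2, … into P one at a time, bumping the leftmost entry strictly greater than the inserted value down to the next row. The recording tableau Q records, in position (i, j), the step at which that cell was added to P.
  Insert 3 (step 1): P = [3];  Q = [1]
  Insert 8 (step 2): P = [3, 8];  Q = [1, 2]
  Insert 7 (step 3): P = [3, 7] / [8];  Q = [1, 2] / [3]
  Insert 6 (step 4): P = [3, 6] / [7] / [8];  Q = [1, 2] / [3] / [4]
  Insert 1 (step 5): P = [1, 6] / [3] / [7] / [8];  Q = [1, 2] / [3] / [4] / [5]
  Insert 5 (step 6): P = [1, 5] / [3, 6] / [7] / [8];  Q = [1, 2] / [3, 6] / [4] / [5]
  Insert 4 (step 7): P = [1, 4] / [3, 5] / [6] / [7] / [8];  Q = [1, 2] / [3, 6] / [4] / [5] / [7]
  Insert 2 (step 8): P = [1, 2] / [3, 4] / [5] / [6] / [7] / [8];  Q = [1, 2] / [3, 6] / [4] / [5] / [7] / [8]
Final shape: (2, 2, 1, 1, 1, 1).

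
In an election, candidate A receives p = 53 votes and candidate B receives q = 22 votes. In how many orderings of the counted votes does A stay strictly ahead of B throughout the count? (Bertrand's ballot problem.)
Strict-lead orderings = 2134132110284251752

Total orderings of the 75 votes with 53 for A: C(75, 53) = 5163222847461899400. By the Bertrand ballot formula (Cycle Lemma / reflection principle), the number of orderings in which A is strictly ahead of B throughout is (p − q)/(p + q) · C(p + q, p) = (53 − 22)/(53 + 22) · 5163222847461899400 = 2134132110284251752.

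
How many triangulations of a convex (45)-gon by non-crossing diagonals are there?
C_43 = 150853479205085351660700

These polygon triangulations are counted by the Catalan number C_n = (1/(n + 1)) · C(2n, n). For n = 43: C_43 = (1/44) · C(86, 43) = 6637553085023755473070800/44 = 150853479205085351660700.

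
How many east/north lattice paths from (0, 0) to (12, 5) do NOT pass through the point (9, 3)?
Number of paths = 3988

Total paths from (0, 0) to (12, 5): C(17, 12) = 6188. Paths through (9, 3): (paths (0, 0) → (9, 3)) × (paths (9, 3) → (12, 5)) = C(12, 9) · C(5, 3) = 220 · 10 = 2200. Avoidance count = 6188 − 2200 = 3988.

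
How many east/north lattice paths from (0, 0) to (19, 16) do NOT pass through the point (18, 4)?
Number of paths = 4059833855

Total paths from (0, 0) to (19, 16): C(35, 19) = 4059928950. Paths through (18, 4): (paths (0, 0) → (18, 4)) × (paths (18, 4) → (19, 16)) = C(22, 18) · C(13, 1) = 7315 · 13 = 95095. Avoidance count = 4059928950 − 95095 = 4059833855.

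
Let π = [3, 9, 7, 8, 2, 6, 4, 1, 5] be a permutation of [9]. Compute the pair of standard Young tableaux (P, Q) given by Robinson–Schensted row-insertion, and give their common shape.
P = [1, 4, 5] / [2, 6, 8] / [3] / [7] / [9];  Q = [1, 2, 4] / [3, 6, 9] / [5] / [7] / [8];  common shape = (3, 3, 1, 1, 1)

Row-insert the values π_1, π_2, … into P one at a time, bumping the leftmost entry strictly greater than the inserted value down to the next row. The recording tableau Q records, in position (i, j), the step at which that cell was added to P.
  Insert 3 (step 1): P = [3];  Q = [1]
  Insert 9 (step 2): P = [3, 9];  Q = [1, 2]
  Insert 7 (step 3): P = [3, 7] / [9];  Q = [1, 2] / [3]
  Insert 8 (step 4): P = [3, 7, 8] / [9];  Q = [1, 2, 4] / [3]
  Insert 2 (step 5): P = [2, 7, 8] / [3] / [9];  Q = [1, 2, 4] / [3] / [5]
  Insert 6 (step 6): P = [2, 6, 8] / [3, 7] / [9];  Q = [1, 2, 4] / [3, 6] / [5]
  Insert 4 (step 7): P = [2, 4, 8] / [3, 6] / [7] / [9];  Q = [1, 2, 4] / [3, 6] / [5] / [7]
  Insert 1 (step 8): P = [1, 4, 8] / [2, 6] / [3] / [7] / [9];  Q = [1, 2, 4] / [3, 6] / [5] / [7] / [8]
  Insert 5 (step 9): P = [1, 4, 5] / [2, 6, 8] / [3] / [7] / [9];  Q = [1, 2, 4] / [3, 6, 9] / [5] / [7] / [8]
Final shape: (3, 3, 1, 1, 1).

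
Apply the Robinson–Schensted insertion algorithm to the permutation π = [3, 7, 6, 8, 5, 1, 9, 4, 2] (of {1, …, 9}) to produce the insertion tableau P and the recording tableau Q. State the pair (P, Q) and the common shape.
P = [1, 2, 8, 9] / [3, 4] / [5] / [6] / [7];  Q = [1, 2, 4, 7] / [3, 8] / [5] / [6] / [9];  common shape = (4, 2, 1, 1, 1)

Row-insert the values π_1, π_2, … into P one at a time, bumping the leftmost entry strictly greater than the inserted value down to the next row. The recording tableau Q records, in position (i, j), the step at which that cell was added to P.
  Insert 3 (step 1): P = [3];  Q = [1]
  Insert 7 (step 2): P = [3, 7];  Q = [1, 2]
  Insert 6 (step 3): P = [3, 6] / [7];  Q = [1, 2] / [3]
  Insert 8 (step 4): P = [3, 6, 8] / [7];  Q = [1, 2, 4] / [3]
  Insert 5 (step 5): P = [3, 5, 8] / [6] / [7];  Q = [1, 2, 4] / [3] / [5]
  Insert 1 (step 6): P = [1, 5, 8] / [3] / [6] / [7];  Q = [1, 2, 4] / [3] / [5] / [6]
  Insert 9 (step 7): P = [1, 5, 8, 9] / [3] / [6] / [7];  Q = [1, 2, 4, 7] / [3] / [5] / [6]
  Insert 4 (step 8): P = [1, 4, 8, 9] / [3, 5] / [6] / [7];  Q = [1, 2, 4, 7] / [3, 8] / [5] / [6]
  Insert 2 (step 9): P = [1, 2, 8, 9] / [3, 4] / [5] / [6] / [7];  Q = [1, 2, 4, 7] / [3, 8] / [5] / [6] / [9]
Final shape: (4, 2, 1, 1, 1).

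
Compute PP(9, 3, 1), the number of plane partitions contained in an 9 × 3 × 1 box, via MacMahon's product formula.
PP(9, 3, 1) = 220

Evaluate the triple product over i = 1..9, j = 1..3, k = 1..1. The factors are (2/1) · (3/2) · (4/3) · (3/2) · (4/3) · (5/4) · (4/3) · (5/4) · … (27 factors total). The numerators and denominators telescope so the product is an integer; carrying out the multiplication exactly gives PP(9, 3, 1) = 220.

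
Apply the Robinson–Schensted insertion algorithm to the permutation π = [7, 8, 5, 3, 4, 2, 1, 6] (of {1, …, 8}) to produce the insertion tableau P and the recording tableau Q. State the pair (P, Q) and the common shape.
P = [1, 4, 6] / [2, 8] / [3] / [5] / [7];  Q = [1, 2, 8] / [3, 5] / [4] / [6] / [7];  common shape = (3, 2, 1, 1, 1)

Row-insert the values π_1, π_2, … into P one at a time, bumping the leftmost entry strictly greater than the inserted value down to the next row. The recording tableau Q records, in position (i, j), the step at which that cell was added to P.
  Insert 7 (step 1): P = [7];  Q = [1]
  Insert 8 (step 2): P = [7, 8];  Q = [1, 2]
  Insert 5 (step 3): P = [5, 8] / [7];  Q = [1, 2] / [3]
  Insert 3 (step 4): P = [3, 8] / [5] / [7];  Q = [1, 2] / [3] / [4]
  Insert 4 (step 5): P = [3, 4] / [5, 8] / [7];  Q = [1, 2] / [3, 5] / [4]
  Insert 2 (step 6): P = [2, 4] / [3, 8] / [5] / [7];  Q = [1, 2] / [3, 5] / [4] / [6]
  Insert 1 (step 7): P = [1, 4] / [2, 8] / [3] / [5] / [7];  Q = [1, 2] / [3, 5] / [4] / [6] / [7]
  Insert 6 (step 8): P = [1, 4, 6] / [2, 8] / [3] / [5] / [7];  Q = [1, 2, 8] / [3, 5] / [4] / [6] / [7]
Final shape: (3, 2, 1, 1, 1).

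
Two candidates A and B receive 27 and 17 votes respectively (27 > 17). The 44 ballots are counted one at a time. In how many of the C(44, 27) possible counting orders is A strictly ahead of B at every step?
Strict-lead orderings = 155989499540

Total orderings of the 44 votes with 27 for A: C(44, 27) = 686353797976. By the Bertrand ballot formula (Cycle Lemma / reflection principle), the number of orderings in which A is strictly ahead of B throughout is (p − q)/(p + q) · C(p + q, p) = (27 − 17)/(27 + 17) · 686353797976 = 155989499540.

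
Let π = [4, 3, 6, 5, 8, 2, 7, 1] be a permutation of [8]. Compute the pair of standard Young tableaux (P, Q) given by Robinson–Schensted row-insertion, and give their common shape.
P = [1, 5, 7] / [2, 6, 8] / [3] / [4];  Q = [1, 3, 5] / [2, 4, 7] / [6] / [8];  common shape = (3, 3, 1, 1)

Row-insert the values π_1, π_2, … into P one at a time, bumping the leftmost entry strictly greater than the inserted value down to the next row. The recording tableau Q records, in position (i, j), the step at which that cell was added to P.
  Insert 4 (step 1): P = [4];  Q = [1]
  Insert 3 (step 2): P = [3] / [4];  Q = [1] / [2]
  Insert 6 (step 3): P = [3, 6] / [4];  Q = [1, 3] / [2]
  Insert 5 (step 4): P = [3, 5] / [4, 6];  Q = [1, 3] / [2, 4]
  Insert 8 (step 5): P = [3, 5, 8] / [4, 6];  Q = [1, 3, 5] / [2, 4]
  Insert 2 (step 6): P = [2, 5, 8] / [3, 6] / [4];  Q = [1, 3, 5] / [2, 4] / [6]
  Insert 7 (step 7): P = [2, 5, 7] / [3, 6, 8] / [4];  Q = [1, 3, 5] / [2, 4, 7] / [6]
  Insert 1 (step 8): P = [1, 5, 7] / [2, 6, 8] / [3] / [4];  Q = [1, 3, 5] / [2, 4, 7] / [6] / [8]
Final shape: (3, 3, 1, 1).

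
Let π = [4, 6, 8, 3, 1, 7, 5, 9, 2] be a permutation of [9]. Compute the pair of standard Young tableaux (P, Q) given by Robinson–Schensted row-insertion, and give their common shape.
P = [1, 2, 7, 9] / [3, 5] / [4, 6] / [8];  Q = [1, 2, 3, 8] / [4, 6] / [5, 7] / [9];  common shape = (4, 2, 2, 1)

Row-insert the values π_1, π_2, … into P one at a time, bumping the leftmost entry strictly greater than the inserted value down to the next row. The recording tableau Q records, in position (i, j), the step at which that cell was added to P.
  Insert 4 (step 1): P = [4];  Q = [1]
  Insert 6 (step 2): P = [4, 6];  Q = [1, 2]
  Insert 8 (step 3): P = [4, 6, 8];  Q = [1, 2, 3]
  Insert 3 (step 4): P = [3, 6, 8] / [4];  Q = [1, 2, 3] / [4]
  Insert 1 (step 5): P = [1, 6, 8] / [3] / [4];  Q = [1, 2, 3] / [4] / [5]
  Insert 7 (step 6): P = [1, 6, 7] / [3, 8] / [4];  Q = [1, 2, 3] / [4, 6] / [5]
  Insert 5 (step 7): P = [1, 5, 7] / [3, 6] / [4, 8];  Q = [1, 2, 3] / [4, 6] / [5, 7]
  Insert 9 (step 8): P = [1, 5, 7, 9] / [3, 6] / [4, 8];  Q = [1, 2, 3, 8] / [4, 6] / [5, 7]
  Insert 2 (step 9): P = [1, 2, 7, 9] / [3, 5] / [4, 6] / [8];  Q = [1, 2, 3, 8] / [4, 6] / [5, 7] / [9]
Final shape: (4, 2, 2, 1).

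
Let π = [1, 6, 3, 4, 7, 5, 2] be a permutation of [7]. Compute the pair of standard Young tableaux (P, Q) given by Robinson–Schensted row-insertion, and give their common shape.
P = [1, 2, 4, 5] / [3, 7] / [6];  Q = [1, 2, 4, 5] / [3, 6] / [7];  common shape = (4, 2, 1)

Row-insert the values π_1, π_2, … into P one at a time, bumping the leftmost entry strictly greater than the inserted value down to the next row. The recording tableau Q records, in position (i, j), the step at which that cell was added to P.
  Insert 1 (step 1): P = [1];  Q = [1]
  Insert 6 (step 2): P = [1, 6];  Q = [1, 2]
  Insert 3 (step 3): P = [1, 3] / [6];  Q = [1, 2] / [3]
  Insert 4 (step 4): P = [1, 3, 4] / [6];  Q = [1, 2, 4] / [3]
  Insert 7 (step 5): P = [1, 3, 4, 7] / [6];  Q = [1, 2, 4, 5] / [3]
  Insert 5 (step 6): P = [1, 3, 4, 5] / [6, 7];  Q = [1, 2, 4, 5] / [3, 6]
  Insert 2 (step 7): P = [1, 2, 4, 5] / [3, 7] / [6];  Q = [1, 2, 4, 5] / [3, 6] / [7]
Final shape: (4, 2, 1).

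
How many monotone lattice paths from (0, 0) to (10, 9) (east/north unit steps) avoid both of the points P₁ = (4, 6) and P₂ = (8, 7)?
Number of paths = 42428

Inclusion–exclusion. Total paths: C(19, 10) = 92378. Through P₁: C(10, 4)·C(9, 6) = 17640. Through P₂: C(15, 8)·C(4, 2) = 38610. Since P₁ is strictly southwest of P₂, a monotone path through both must visit P₁ then P₂; paths through both = C(10, 4)·C(5, 4)·C(4, 2) = 6300. Avoid both = 92378 − 17640 − 38610 + 6300 = 42428.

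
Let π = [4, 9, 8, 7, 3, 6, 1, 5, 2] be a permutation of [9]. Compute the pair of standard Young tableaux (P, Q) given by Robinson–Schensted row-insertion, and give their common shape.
P = [1, 2] / [3, 5] / [4, 6] / [7] / [8] / [9];  Q = [1, 2] / [3, 6] / [4, 8] / [5] / [7] / [9];  common shape = (2, 2, 2, 1, 1, 1)

Row-insert the values π_1, π_2, … into P one at a time, bumping the leftmost entry strictly greater than the inserted value down to the next row. The recording tableau Q records, in position (i, j), the step at which that cell was added to P.
  Insert 4 (step 1): P = [4];  Q = [1]
  Insert 9 (step 2): P = [4, 9];  Q = [1, 2]
  Insert 8 (step 3): P = [4, 8] / [9];  Q = [1, 2] / [3]
  Insert 7 (step 4): P = [4, 7] / [8] / [9];  Q = [1, 2] / [3] / [4]
  Insert 3 (step 5): P = [3, 7] / [4] / [8] / [9];  Q = [1, 2] / [3] / [4] / [5]
  Insert 6 (step 6): P = [3, 6] / [4, 7] / [8] / [9];  Q = [1, 2] / [3, 6] / [4] / [5]
  Insert 1 (step 7): P = [1, 6] / [3, 7] / [4] / [8] / [9];  Q = [1, 2] / [3, 6] / [4] / [5] / [7]
  Insert 5 (step 8): P = [1, 5] / [3, 6] / [4, 7] / [8] / [9];  Q = [1, 2] / [3, 6] / [4, 8] / [5] / [7]
  Insert 2 (step 9): P = [1, 2] / [3, 5] / [4, 6] / [7] / [8] / [9];  Q = [1, 2] / [3, 6] / [4, 8] / [5] / [7] / [9]
Final shape: (2, 2, 2, 1, 1, 1).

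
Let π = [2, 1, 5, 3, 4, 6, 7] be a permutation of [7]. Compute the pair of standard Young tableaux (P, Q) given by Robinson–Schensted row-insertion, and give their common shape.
P = [1, 3, 4, 6, 7] / [2, 5];  Q = [1, 3, 5, 6, 7] / [2, 4];  common shape = (5, 2)

Row-insert the values π_1, π_2, … into P one at a time, bumping the leftmost entry strictly greater than the inserted value down to the next row. The recording tableau Q records, in position (i, j), the step at which that cell was added to P.
  Insert 2 (step 1): P = [2];  Q = [1]
  Insert 1 (step 2): P = [1] / [2];  Q = [1] / [2]
  Insert 5 (step 3): P = [1, 5] / [2];  Q = [1, 3] / [2]
  Insert 3 (step 4): P = [1, 3] / [2, 5];  Q = [1, 3] / [2, 4]
  Insert 4 (step 5): P = [1, 3, 4] / [2, 5];  Q = [1, 3, 5] / [2, 4]
  Insert 6 (step 6): P = [1, 3, 4, 6] / [2, 5];  Q = [1, 3, 5, 6] / [2, 4]
  Insert 7 (step 7): P = [1, 3, 4, 6, 7] / [2, 5];  Q = [1, 3, 5, 6, 7] / [2, 4]
Final shape: (5, 2).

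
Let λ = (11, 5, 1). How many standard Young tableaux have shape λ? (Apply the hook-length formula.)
# SYT of shape (11, 5, 1) = 33320

Hook-length formula: f^λ = n! / Π hook(c), product over all cells c of the Young diagram. For λ = (11, 5, 1), n = 17 boxes. Hook lengths by row (left-to-right, top-to-bottom): [13, 11, 10, 9, 8, 6, 5, 4, 3, 2, 1]; [6, 4, 3, 2, 1]; [1]. Product of hooks = 10674892800. So f^λ = 17! / 10674892800 = 355687428096000 / 10674892800 = 33320.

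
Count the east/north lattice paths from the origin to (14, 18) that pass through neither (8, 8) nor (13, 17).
Number of paths = 180384420

Inclusion–exclusion. Total paths: C(32, 14) = 471435600. Through P₁: C(16, 8)·C(16, 6) = 103062960. Through P₂: C(30, 13)·C(2, 1) = 239519700. Since P₁ is strictly southwest of P₂, a monotone path through both must visit P₁ then P₂; paths through both = C(16, 8)·C(14, 5)·C(2, 1) = 51531480. Avoid both = 471435600 − 103062960 − 239519700 + 51531480 = 180384420.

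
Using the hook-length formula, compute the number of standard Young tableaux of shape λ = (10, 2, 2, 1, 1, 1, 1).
# SYT of shape (10, 2, 2, 1, 1, 1, 1) = 447525

Hook-length formula: f^λ = n! / Π hook(c), product over all cells c of the Young diagram. For λ = (10, 2, 2, 1, 1, 1, 1), n = 18 boxes. Hook lengths by row (left-to-right, top-to-bottom): [16, 11, 8, 7, 6, 5, 4, 3, 2, 1]; [7, 2]; [6, 1]; [4]; [3]; [2]; [1]. Product of hooks = 14306181120. So f^λ = 18! / 14306181120 = 6402373705728000 / 14306181120 = 447525.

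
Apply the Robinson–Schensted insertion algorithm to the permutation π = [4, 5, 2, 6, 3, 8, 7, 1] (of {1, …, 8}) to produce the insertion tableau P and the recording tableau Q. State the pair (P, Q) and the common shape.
P = [1, 3, 6, 7] / [2, 5, 8] / [4];  Q = [1, 2, 4, 6] / [3, 5, 7] / [8];  common shape = (4, 3, 1)

Row-insert the values π_1, π_2, … into P one at a time, bumping the leftmost entry strictly greater than the inserted value down to the next row. The recording tableau Q records, in position (i, j), the step at which that cell was added to P.
  Insert 4 (step 1): P = [4];  Q = [1]
  Insert 5 (step 2): P = [4, 5];  Q = [1, 2]
  Insert 2 (step 3): P = [2, 5] / [4];  Q = [1, 2] / [3]
  Insert 6 (step 4): P = [2, 5, 6] / [4];  Q = [1, 2, 4] / [3]
  Insert 3 (step 5): P = [2, 3, 6] / [4, 5];  Q = [1, 2, 4] / [3, 5]
  Insert 8 (step 6): P = [2, 3, 6, 8] / [4, 5];  Q = [1, 2, 4, 6] / [3, 5]
  Insert 7 (step 7): P = [2, 3, 6, 7] / [4, 5, 8];  Q = [1, 2, 4, 6] / [3, 5, 7]
  Insert 1 (step 8): P = [1, 3, 6, 7] / [2, 5, 8] / [4];  Q = [1, 2, 4, 6] / [3, 5, 7] / [8]
Final shape: (4, 3, 1).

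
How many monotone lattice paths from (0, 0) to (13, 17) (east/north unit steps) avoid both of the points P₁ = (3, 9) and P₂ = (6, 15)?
Number of paths = 108844866

Inclusion–exclusion. Total paths: C(30, 13) = 119759850. Through P₁: C(12, 3)·C(18, 10) = 9626760. Through P₂: C(21, 6)·C(9, 7) = 1953504. Since P₁ is strictly southwest of P₂, a monotone path through both must visit P₁ then P₂; paths through both = C(12, 3)·C(9, 3)·C(9, 7) = 665280. Avoid both = 119759850 − 9626760 − 1953504 + 665280 = 108844866.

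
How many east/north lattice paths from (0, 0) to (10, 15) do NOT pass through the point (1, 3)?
Number of paths = 2093040

Total paths from (0, 0) to (10, 15): C(25, 10) = 3268760. Paths through (1, 3): (paths (0, 0) → (1, 3)) × (paths (1, 3) → (10, 15)) = C(4, 1) · C(21, 9) = 4 · 293930 = 1175720. Avoidance count = 3268760 − 1175720 = 2093040.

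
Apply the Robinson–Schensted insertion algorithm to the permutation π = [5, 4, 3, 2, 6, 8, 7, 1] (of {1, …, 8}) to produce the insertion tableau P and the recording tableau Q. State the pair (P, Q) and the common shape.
P = [1, 6, 7] / [2, 8] / [3] / [4] / [5];  Q = [1, 5, 6] / [2, 7] / [3] / [4] / [8];  common shape = (3, 2, 1, 1, 1)

Row-insert the values π_1, π_2, … into P one at a time, bumping the leftmost entry strictly greater than the inserted value down to the next row. The recording tableau Q records, in position (i, j), the step at which that cell was added to P.
  Insert 5 (step 1): P = [5];  Q = [1]
  Insert 4 (step 2): P = [4] / [5];  Q = [1] / [2]
  Insert 3 (step 3): P = [3] / [4] / [5];  Q = [1] / [2] / [3]
  Insert 2 (step 4): P = [2] / [3] / [4] / [5];  Q = [1] / [2] / [3] / [4]
  Insert 6 (step 5): P = [2, 6] / [3] / [4] / [5];  Q = [1, 5] / [2] / [3] / [4]
  Insert 8 (step 6): P = [2, 6, 8] / [3] / [4] / [5];  Q = [1, 5, 6] / [2] / [3] / [4]
  Insert 7 (step 7): P = [2, 6, 7] / [3, 8] / [4] / [5];  Q = [1, 5, 6] / [2, 7] / [3] / [4]
  Insert 1 (step 8): P = [1, 6, 7] / [2, 8] / [3] / [4] / [5];  Q = [1, 5, 6] / [2, 7] / [3] / [4] / [8]
Final shape: (3, 2, 1, 1, 1).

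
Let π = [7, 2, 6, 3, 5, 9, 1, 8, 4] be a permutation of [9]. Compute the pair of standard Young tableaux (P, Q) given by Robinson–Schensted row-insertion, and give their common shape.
P = [1, 3, 4, 8] / [2, 5] / [6, 9] / [7];  Q = [1, 3, 5, 6] / [2, 8] / [4, 9] / [7];  common shape = (4, 2, 2, 1)

Row-insert the values π_1, π_2, … into P one at a time, bumping the leftmost entry strictly greater than the inserted value down to the next row. The recording tableau Q records, in position (i, j), the step at which that cell was added to P.
  Insert 7 (step 1): P = [7];  Q = [1]
  Insert 2 (step 2): P = [2] / [7];  Q = [1] / [2]
  Insert 6 (step 3): P = [2, 6] / [7];  Q = [1, 3] / [2]
  Insert 3 (step 4): P = [2, 3] / [6] / [7];  Q = [1, 3] / [2] / [4]
  Insert 5 (step 5): P = [2, 3, 5] / [6] / [7];  Q = [1, 3, 5] / [2] / [4]
  Insert 9 (step 6): P = [2, 3, 5, 9] / [6] / [7];  Q = [1, 3, 5, 6] / [2] / [4]
  Insert 1 (step 7): P = [1, 3, 5, 9] / [2] / [6] / [7];  Q = [1, 3, 5, 6] / [2] / [4] / [7]
  Insert 8 (step 8): P = [1, 3, 5, 8] / [2, 9] / [6] / [7];  Q = [1, 3, 5, 6] / [2, 8] / [4] / [7]
  Insert 4 (step 9): P = [1, 3, 4, 8] / [2, 5] / [6, 9] / [7];  Q = [1, 3, 5, 6] / [2, 8] / [4, 9] / [7]
Final shape: (4, 2, 2, 1).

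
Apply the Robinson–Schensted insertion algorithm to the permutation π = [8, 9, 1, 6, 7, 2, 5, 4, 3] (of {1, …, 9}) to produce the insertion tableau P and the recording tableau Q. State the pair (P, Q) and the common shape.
P = [1, 2, 3] / [4, 7] / [5, 9] / [6] / [8];  Q = [1, 2, 5] / [3, 4] / [6, 7] / [8] / [9];  common shape = (3, 2, 2, 1, 1)

Row-insert the values π_1, π_2, … into P one at a time, bumping the leftmost entry strictly greater than the inserted value down to the next row. The recording tableau Q records, in position (i, j), the step at which that cell was added to P.
  Insert 8 (step 1): P = [8];  Q = [1]
  Insert 9 (step 2): P = [8, 9];  Q = [1, 2]
  Insert 1 (step 3): P = [1, 9] / [8];  Q = [1, 2] / [3]
  Insert 6 (step 4): P = [1, 6] / [8, 9];  Q = [1, 2] / [3, 4]
  Insert 7 (step 5): P = [1, 6, 7] / [8, 9];  Q = [1, 2, 5] / [3, 4]
  Insert 2 (step 6): P = [1, 2, 7] / [6, 9] / [8];  Q = [1, 2, 5] / [3, 4] / [6]
  Insert 5 (step 7): P = [1, 2, 5] / [6, 7] / [8, 9];  Q = [1, 2, 5] / [3, 4] / [6, 7]
  Insert 4 (step 8): P = [1, 2, 4] / [5, 7] / [6, 9] / [8];  Q = [1, 2, 5] / [3, 4] / [6, 7] / [8]
  Insert 3 (step 9): P = [1, 2, 3] / [4, 7] / [5, 9] / [6] / [8];  Q = [1, 2, 5] / [3, 4] / [6, 7] / [8] / [9]
Final shape: (3, 2, 2, 1, 1).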